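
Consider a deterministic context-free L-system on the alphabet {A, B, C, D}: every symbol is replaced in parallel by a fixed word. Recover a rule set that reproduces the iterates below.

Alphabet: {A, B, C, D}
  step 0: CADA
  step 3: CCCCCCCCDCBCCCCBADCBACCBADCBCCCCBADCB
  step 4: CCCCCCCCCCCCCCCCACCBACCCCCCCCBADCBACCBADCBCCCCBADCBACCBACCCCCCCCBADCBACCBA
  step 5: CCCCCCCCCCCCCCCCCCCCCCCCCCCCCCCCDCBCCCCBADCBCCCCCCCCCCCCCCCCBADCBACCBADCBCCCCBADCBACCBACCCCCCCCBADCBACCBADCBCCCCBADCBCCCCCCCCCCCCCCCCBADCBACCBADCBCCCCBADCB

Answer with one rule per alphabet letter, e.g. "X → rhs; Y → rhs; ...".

  step 4 ⇒ step 5: CCCCCCCCCCCCCCCCACCBACCCCCCCCBADCBACCBADCBCCCCBADCBACCBACCCCCCCCBADCBACCBA ⇒ CC·CC·CC·CC·CC·CC·CC·CC·CC·CC·CC·CC·CC·CC·CC·CC·DCB·CC·CC·BA·DCB·CC·CC·CC·CC·CC·CC·CC·CC·BA·DCB·A·CC·BA·DCB·CC·CC·BA·DCB·A·CC·BA·CC·CC·CC·CC·BA·DCB·A·CC·BA·DCB·CC·CC·BA·DCB·CC·CC·CC·CC·CC·CC·CC·CC·BA·DCB·A·CC·BA·DCB·CC·CC·BA·DCB
    A ↦ DCB
    B ↦ BA
    C ↦ CC
    D ↦ A

A->DCB, B->BA, C->CC, D->A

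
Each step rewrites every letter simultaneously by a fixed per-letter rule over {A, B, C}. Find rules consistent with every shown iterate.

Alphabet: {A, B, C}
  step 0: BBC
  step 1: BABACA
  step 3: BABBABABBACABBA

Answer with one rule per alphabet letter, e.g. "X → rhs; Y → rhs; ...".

A->B, B->BA, C->CA

  step 0 ⇒ step 1: BBC ⇒ BA·BA·CA
    B ↦ BA
    C ↦ CA
    A ↦ B  (constrained at step 1)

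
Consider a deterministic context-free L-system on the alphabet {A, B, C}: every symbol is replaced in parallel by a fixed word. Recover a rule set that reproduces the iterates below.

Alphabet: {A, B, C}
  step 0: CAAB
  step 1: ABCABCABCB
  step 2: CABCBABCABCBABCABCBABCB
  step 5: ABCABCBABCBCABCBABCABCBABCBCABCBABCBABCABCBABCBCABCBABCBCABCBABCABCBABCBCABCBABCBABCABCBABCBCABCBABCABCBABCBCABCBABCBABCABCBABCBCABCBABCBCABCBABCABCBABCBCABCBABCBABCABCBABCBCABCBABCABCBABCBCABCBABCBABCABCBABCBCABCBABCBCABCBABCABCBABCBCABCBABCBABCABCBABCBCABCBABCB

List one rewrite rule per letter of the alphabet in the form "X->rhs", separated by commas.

A->CAB, B->CB, C->AB

  step 1 ⇒ step 2: ABCABCABCB ⇒ CAB·CB·AB·CAB·CB·AB·CAB·CB·AB·CB
    A ↦ CAB
    B ↦ CB
    C ↦ AB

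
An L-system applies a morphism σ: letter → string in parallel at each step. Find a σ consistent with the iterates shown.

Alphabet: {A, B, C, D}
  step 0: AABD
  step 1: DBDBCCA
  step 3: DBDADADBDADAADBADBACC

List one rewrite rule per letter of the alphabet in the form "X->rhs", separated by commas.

  step 0 ⇒ step 1: AABD ⇒ DB·DB·CC·A
    A ↦ DB
    B ↦ CC
    D ↦ A
    C ↦ DA  (constrained at step 1)

A->DB, B->CC, C->DA, D->A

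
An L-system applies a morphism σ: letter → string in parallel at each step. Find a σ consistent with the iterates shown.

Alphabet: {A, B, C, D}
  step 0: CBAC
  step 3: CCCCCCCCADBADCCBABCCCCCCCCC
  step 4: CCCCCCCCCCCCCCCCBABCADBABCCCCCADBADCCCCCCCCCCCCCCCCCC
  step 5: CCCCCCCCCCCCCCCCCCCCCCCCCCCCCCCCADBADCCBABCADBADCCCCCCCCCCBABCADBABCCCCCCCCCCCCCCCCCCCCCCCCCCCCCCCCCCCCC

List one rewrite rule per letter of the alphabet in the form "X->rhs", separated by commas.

  step 4 ⇒ step 5: CCCCCCCCCCCCCCCCBABCADBABCCCCCADBADCCCCCCCCCCCCCCCCCC ⇒ CC·CC·CC·CC·CC·CC·CC·CC·CC·CC·CC·CC·CC·CC·CC·CC·AD·B·AD·CC·B·ABC·AD·B·AD·CC·CC·CC·CC·CC·B·ABC·AD·B·ABC·CC·CC·CC·CC·CC·CC·CC·CC·CC·CC·CC·CC·CC·CC·CC·CC·CC·CC
    A ↦ B
    B ↦ AD
    C ↦ CC
    D ↦ ABC

A->B, B->AD, C->CC, D->ABC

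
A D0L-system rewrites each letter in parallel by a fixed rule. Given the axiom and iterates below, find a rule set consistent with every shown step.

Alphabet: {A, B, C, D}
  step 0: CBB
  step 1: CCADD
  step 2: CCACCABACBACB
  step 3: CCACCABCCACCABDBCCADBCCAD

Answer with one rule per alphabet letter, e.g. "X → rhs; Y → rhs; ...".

  step 2 ⇒ step 3: CCACCABACBACB ⇒ CCA·CCA·B·CCA·CCA·B·D·B·CCA·D·B·CCA·D
    A ↦ B
    B ↦ D
    C ↦ CCA
  step 1 ⇒ step 2: CCADD ⇒ CCA·CCA·B·ACB·ACB
    D ↦ ACB

A->B, B->D, C->CCA, D->ACB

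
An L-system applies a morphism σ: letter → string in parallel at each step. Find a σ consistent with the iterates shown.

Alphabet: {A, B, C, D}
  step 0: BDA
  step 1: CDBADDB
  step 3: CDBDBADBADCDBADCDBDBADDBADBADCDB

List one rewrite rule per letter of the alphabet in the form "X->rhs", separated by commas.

A->DB, B->CDB, C->B, D->AD

  step 0 ⇒ step 1: BDA ⇒ CDB·AD·DB
    A ↦ DB
    B ↦ CDB
    D ↦ AD
    C ↦ B  (constrained at step 1)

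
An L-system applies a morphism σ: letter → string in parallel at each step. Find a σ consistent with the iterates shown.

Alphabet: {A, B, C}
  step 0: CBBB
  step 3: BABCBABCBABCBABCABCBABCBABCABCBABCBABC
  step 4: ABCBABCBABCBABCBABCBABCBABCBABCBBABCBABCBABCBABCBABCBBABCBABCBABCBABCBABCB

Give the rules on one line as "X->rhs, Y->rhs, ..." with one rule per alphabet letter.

  step 3 ⇒ step 4: BABCBABCBABCBABCABCBABCBABCABCBABCBABC ⇒ ABC·B·ABC·B·ABC·B·ABC·B·ABC·B·ABC·B·ABC·B·ABC·B·B·ABC·B·ABC·B·ABC·B·ABC·B·ABC·B·B·ABC·B·ABC·B·ABC·B·ABC·B·ABC·B
    A ↦ B
    B ↦ ABC
    C ↦ B

A->B, B->ABC, C->B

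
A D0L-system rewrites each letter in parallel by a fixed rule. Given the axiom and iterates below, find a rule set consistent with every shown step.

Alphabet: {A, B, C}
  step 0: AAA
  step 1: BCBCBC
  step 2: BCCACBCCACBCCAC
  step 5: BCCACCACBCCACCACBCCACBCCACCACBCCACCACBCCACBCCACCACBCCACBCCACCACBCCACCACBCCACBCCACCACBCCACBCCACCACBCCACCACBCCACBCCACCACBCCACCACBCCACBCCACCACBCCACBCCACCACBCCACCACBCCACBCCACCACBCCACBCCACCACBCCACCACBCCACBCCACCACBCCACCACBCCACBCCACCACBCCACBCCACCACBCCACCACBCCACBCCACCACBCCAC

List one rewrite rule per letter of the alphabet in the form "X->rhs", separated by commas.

A->BC, B->BC, C->CAC

  step 1 ⇒ step 2: BCBCBC ⇒ BC·CAC·BC·CAC·BC·CAC
    B ↦ BC
    C ↦ CAC
  step 0 ⇒ step 1: AAA ⇒ BC·BC·BC
    A ↦ BC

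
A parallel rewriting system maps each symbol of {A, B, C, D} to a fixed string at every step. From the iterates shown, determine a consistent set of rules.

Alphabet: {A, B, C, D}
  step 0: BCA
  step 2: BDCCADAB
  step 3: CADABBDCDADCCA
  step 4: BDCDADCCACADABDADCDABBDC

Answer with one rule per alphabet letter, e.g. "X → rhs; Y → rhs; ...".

  step 3 ⇒ step 4: CADABBDCDADCCA ⇒ B·DC·DA·DC·CA·CA·DA·B·DA·DC·DA·B·B·DC
    A ↦ DC
    B ↦ CA
    C ↦ B
    D ↦ DA

A->DC, B->CA, C->B, D->DA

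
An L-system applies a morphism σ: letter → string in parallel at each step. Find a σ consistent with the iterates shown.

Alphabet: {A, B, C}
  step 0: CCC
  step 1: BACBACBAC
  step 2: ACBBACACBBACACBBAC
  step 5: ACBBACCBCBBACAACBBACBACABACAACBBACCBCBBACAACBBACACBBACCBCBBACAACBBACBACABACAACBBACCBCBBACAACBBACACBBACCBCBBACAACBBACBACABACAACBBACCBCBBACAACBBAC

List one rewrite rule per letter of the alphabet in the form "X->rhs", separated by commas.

  step 1 ⇒ step 2: BACBACBAC ⇒ A·CB·BAC·A·CB·BAC·A·CB·BAC
    A ↦ CB
    B ↦ A
    C ↦ BAC

A->CB, B->A, C->BAC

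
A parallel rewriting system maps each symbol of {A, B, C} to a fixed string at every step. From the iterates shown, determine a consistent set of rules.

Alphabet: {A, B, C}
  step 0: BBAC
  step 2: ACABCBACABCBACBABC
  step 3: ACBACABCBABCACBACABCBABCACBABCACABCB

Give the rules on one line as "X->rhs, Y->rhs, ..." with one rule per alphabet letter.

  step 2 ⇒ step 3: ACABCBACABCBACBABC ⇒ AC·B·AC·ABC·B·ABC·AC·B·AC·ABC·B·ABC·AC·B·ABC·AC·ABC·B
    A ↦ AC
    B ↦ ABC
    C ↦ B

A->AC, B->ABC, C->B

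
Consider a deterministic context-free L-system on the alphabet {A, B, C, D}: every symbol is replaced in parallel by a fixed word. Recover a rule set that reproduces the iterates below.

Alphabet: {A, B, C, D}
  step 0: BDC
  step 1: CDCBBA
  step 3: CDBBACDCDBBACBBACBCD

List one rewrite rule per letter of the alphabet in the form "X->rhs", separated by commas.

A->B, B->CD, C->BA, D->CB

  step 0 ⇒ step 1: BDC ⇒ CD·CB·BA
    B ↦ CD
    C ↦ BA
    D ↦ CB
    A ↦ B  (constrained at step 1)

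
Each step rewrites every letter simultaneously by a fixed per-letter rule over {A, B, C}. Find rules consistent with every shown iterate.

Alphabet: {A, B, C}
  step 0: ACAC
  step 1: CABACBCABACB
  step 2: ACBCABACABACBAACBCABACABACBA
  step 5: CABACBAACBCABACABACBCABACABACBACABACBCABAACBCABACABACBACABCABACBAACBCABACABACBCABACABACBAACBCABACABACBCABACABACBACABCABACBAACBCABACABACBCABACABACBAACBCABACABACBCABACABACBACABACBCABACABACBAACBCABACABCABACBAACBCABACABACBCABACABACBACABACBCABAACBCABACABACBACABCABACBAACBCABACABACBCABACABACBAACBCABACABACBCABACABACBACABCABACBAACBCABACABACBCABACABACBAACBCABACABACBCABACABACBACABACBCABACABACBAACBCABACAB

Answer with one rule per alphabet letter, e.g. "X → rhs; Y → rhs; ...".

  step 1 ⇒ step 2: CABACBCABACB ⇒ ACB·CAB·A·CAB·ACB·A·ACB·CAB·A·CAB·ACB·A
    A ↦ CAB
    B ↦ A
    C ↦ ACB

A->CAB, B->A, C->ACB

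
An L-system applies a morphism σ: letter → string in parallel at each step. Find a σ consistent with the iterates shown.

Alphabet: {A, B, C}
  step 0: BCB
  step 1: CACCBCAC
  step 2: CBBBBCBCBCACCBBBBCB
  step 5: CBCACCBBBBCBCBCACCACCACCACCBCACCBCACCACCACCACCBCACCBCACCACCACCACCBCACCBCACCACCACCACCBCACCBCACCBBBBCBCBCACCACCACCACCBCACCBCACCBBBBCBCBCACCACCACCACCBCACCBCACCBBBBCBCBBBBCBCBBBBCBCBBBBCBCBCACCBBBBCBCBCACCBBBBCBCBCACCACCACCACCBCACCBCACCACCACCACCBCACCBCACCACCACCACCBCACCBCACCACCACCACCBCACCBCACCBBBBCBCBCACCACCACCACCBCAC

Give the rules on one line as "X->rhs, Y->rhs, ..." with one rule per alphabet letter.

A->BBB, B->CAC, C->CB

  step 1 ⇒ step 2: CACCBCAC ⇒ CB·BBB·CB·CB·CAC·CB·BBB·CB
    A ↦ BBB
    B ↦ CAC
    C ↦ CB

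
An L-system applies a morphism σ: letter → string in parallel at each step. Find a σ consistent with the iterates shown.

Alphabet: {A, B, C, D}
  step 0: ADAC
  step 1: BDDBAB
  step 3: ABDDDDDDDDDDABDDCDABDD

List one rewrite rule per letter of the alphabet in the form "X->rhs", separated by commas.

  step 0 ⇒ step 1: ADAC ⇒ B·DD·B·AB
    A ↦ B
    C ↦ AB
    D ↦ DD
    B ↦ CD  (constrained at step 1)

A->B, B->CD, C->AB, D->DD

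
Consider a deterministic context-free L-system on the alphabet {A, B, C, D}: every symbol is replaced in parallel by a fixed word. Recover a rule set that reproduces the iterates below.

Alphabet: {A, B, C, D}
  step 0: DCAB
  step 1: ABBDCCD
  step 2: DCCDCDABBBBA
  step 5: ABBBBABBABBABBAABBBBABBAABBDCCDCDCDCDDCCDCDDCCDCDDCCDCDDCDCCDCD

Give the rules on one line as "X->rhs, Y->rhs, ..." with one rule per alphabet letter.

A->DC, B->CD, C->BB, D->A

  step 1 ⇒ step 2: ABBDCCD ⇒ DC·CD·CD·A·BB·BB·A
    A ↦ DC
    B ↦ CD
    C ↦ BB
    D ↦ A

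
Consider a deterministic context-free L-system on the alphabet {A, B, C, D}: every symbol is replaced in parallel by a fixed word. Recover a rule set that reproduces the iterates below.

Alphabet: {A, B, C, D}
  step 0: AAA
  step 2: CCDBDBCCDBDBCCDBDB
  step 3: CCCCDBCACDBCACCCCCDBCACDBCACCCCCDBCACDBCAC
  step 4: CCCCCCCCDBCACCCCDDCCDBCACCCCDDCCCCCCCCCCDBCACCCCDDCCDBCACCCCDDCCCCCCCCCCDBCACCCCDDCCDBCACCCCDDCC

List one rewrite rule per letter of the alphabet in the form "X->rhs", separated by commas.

A->CDD, B->CAC, C->CC, D->DB

  step 3 ⇒ step 4: CCCCDBCACDBCACCCCCDBCACDBCACCCCCDBCACDBCAC ⇒ CC·CC·CC·CC·DB·CAC·CC·CDD·CC·DB·CAC·CC·CDD·CC·CC·CC·CC·CC·DB·CAC·CC·CDD·CC·DB·CAC·CC·CDD·CC·CC·CC·CC·CC·DB·CAC·CC·CDD·CC·DB·CAC·CC·CDD·CC
    A ↦ CDD
    B ↦ CAC
    C ↦ CC
    D ↦ DB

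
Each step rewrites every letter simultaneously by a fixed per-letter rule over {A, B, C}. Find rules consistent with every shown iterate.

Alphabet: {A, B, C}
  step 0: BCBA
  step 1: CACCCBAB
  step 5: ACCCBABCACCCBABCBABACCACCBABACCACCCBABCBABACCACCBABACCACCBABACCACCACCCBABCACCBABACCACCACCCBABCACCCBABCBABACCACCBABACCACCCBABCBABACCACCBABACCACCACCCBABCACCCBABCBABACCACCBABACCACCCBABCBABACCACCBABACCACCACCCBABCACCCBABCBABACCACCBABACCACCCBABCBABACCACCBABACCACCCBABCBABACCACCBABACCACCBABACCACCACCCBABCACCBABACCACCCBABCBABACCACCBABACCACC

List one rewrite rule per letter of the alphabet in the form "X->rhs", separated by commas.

A->BAB, B->C, C->ACC

  step 0 ⇒ step 1: BCBA ⇒ C·ACC·C·BAB
    A ↦ BAB
    B ↦ C
    C ↦ ACC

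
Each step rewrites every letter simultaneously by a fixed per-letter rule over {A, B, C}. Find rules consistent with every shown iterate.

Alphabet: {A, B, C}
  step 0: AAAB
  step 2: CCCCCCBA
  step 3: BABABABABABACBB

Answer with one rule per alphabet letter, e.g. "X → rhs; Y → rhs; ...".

  step 2 ⇒ step 3: CCCCCCBA ⇒ BA·BA·BA·BA·BA·BA·C·BB
    A ↦ BB
    B ↦ C
    C ↦ BA

A->BB, B->C, C->BA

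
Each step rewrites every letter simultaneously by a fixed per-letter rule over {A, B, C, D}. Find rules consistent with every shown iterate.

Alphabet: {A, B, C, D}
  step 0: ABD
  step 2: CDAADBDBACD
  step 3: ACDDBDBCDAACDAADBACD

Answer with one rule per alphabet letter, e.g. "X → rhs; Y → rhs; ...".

  step 2 ⇒ step 3: CDAADBDBACD ⇒ A·CD·DB·DB·CD·AA·CD·AA·DB·A·CD
    A ↦ DB
    B ↦ AA
    C ↦ A
    D ↦ CD

A->DB, B->AA, C->A, D->CD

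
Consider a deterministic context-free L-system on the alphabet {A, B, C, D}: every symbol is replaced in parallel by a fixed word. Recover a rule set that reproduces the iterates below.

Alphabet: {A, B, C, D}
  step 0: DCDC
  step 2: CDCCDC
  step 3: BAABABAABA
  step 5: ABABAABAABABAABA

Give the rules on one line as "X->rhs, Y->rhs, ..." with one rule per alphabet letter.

  step 2 ⇒ step 3: CDCCDC ⇒ BA·A·BA·BA·A·BA
    C ↦ BA
    D ↦ A
    A ↦ C  (constrained at step 3)
    B ↦ D  (constrained at step 3)

A->C, B->D, C->BA, D->A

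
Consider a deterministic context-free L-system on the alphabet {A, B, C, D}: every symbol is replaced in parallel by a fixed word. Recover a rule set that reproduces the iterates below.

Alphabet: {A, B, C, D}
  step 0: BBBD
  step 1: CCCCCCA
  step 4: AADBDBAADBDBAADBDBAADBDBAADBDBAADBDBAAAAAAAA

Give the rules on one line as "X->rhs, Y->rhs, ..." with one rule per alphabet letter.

  step 0 ⇒ step 1: BBBD ⇒ CC·CC·CC·A
    B ↦ CC
    D ↦ A
    A ↦ AA  (constrained at step 1)
    C ↦ DB  (constrained at step 1)

A->AA, B->CC, C->DB, D->A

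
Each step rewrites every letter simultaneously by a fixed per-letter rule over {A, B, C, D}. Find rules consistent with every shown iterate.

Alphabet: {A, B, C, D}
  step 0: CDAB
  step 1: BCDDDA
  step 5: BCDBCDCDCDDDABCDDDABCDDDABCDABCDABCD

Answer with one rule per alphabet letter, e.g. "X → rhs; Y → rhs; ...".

  step 0 ⇒ step 1: CDAB ⇒ B·CD·DD·A
    A ↦ DD
    B ↦ A
    C ↦ B
    D ↦ CD

A->DD, B->A, C->B, D->CD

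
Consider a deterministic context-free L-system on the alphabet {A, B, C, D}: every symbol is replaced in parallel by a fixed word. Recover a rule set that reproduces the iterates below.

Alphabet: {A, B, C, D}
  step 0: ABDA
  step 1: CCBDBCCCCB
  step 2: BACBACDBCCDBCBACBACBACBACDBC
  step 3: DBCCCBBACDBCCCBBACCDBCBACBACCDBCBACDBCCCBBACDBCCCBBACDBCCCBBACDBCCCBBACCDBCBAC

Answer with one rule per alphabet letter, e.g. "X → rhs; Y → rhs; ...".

A->CCB, B->DBC, C->BAC, D->C

  step 2 ⇒ step 3: BACBACDBCCDBCBACBACBACBACDBC ⇒ DBC·CCB·BAC·DBC·CCB·BAC·C·DBC·BAC·BAC·C·DBC·BAC·DBC·CCB·BAC·DBC·CCB·BAC·DBC·CCB·BAC·DBC·CCB·BAC·C·DBC·BAC
    A ↦ CCB
    B ↦ DBC
    C ↦ BAC
    D ↦ C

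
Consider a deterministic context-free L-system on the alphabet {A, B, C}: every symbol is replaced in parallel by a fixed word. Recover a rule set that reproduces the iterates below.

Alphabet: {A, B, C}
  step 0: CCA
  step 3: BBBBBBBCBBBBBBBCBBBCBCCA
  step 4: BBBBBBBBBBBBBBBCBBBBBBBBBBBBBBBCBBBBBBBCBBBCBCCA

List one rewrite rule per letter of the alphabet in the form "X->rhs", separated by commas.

  step 3 ⇒ step 4: BBBBBBBCBBBBBBBCBBBCBCCA ⇒ BB·BB·BB·BB·BB·BB·BB·BC·BB·BB·BB·BB·BB·BB·BB·BC·BB·BB·BB·BC·BB·BC·BC·CA
    A ↦ CA
    B ↦ BB
    C ↦ BC

A->CA, B->BB, C->BC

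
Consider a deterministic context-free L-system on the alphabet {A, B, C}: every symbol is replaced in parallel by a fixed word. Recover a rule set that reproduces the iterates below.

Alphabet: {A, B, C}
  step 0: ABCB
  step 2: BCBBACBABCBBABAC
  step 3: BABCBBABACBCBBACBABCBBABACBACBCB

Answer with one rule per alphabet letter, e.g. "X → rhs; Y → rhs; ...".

  step 2 ⇒ step 3: BCBBACBABCBBABAC ⇒ BA·BCB·BA·BA·C·BCB·BA·C·BA·BCB·BA·BA·C·BA·C·BCB
    A ↦ C
    B ↦ BA
    C ↦ BCB

A->C, B->BA, C->BCB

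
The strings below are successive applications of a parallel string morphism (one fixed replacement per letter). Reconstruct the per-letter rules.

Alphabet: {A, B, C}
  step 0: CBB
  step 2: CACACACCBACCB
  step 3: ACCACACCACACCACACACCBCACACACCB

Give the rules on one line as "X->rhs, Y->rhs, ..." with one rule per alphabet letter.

A->CAC, B->CB, C->AC

  step 2 ⇒ step 3: CACACACCBACCB ⇒ AC·CAC·AC·CAC·AC·CAC·AC·AC·CB·CAC·AC·AC·CB
    A ↦ CAC
    B ↦ CB
    C ↦ AC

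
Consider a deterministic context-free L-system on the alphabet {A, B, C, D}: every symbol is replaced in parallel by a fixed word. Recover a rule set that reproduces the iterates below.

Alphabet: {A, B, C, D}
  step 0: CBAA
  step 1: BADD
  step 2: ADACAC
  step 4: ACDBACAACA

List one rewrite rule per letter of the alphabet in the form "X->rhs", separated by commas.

  step 1 ⇒ step 2: BADD ⇒ A·D·AC·AC
    A ↦ D
    B ↦ A
    D ↦ AC
  step 0 ⇒ step 1: CBAA ⇒ B·A·D·D
    C ↦ B

A->D, B->A, C->B, D->AC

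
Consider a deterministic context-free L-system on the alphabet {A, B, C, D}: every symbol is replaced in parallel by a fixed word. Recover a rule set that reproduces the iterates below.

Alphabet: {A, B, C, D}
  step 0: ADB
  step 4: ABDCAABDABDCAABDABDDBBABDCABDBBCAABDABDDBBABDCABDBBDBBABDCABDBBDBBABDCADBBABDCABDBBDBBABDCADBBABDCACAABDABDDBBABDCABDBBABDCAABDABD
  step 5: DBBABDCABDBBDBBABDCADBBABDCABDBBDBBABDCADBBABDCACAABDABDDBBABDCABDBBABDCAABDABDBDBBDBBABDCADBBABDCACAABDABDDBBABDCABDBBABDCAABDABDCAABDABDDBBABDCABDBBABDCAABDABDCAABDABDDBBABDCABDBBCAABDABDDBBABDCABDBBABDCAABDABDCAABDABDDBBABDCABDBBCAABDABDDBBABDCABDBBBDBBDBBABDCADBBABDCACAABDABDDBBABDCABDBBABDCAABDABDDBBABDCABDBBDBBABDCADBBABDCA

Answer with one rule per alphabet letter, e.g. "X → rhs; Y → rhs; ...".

A->DBB, B->ABD, C->B, D->CA

  step 4 ⇒ step 5: ABDCAABDABDCAABDABDDBBABDCABDBBCAABDABDDBBABDCABDBBDBBABDCABDBBDBBABDCADBBABDCABDBBDBBABDCADBBABDCACAABDABDDBBABDCABDBBABDCAABDABD ⇒ DBB·ABD·CA·B·DBB·DBB·ABD·CA·DBB·ABD·CA·B·DBB·DBB·ABD·CA·DBB·ABD·CA·CA·ABD·ABD·DBB·ABD·CA·B·DBB·ABD·CA·ABD·ABD·B·DBB·DBB·ABD·CA·DBB·ABD·CA·CA·ABD·ABD·DBB·ABD·CA·B·DBB·ABD·CA·ABD·ABD·CA·ABD·ABD·DBB·ABD·CA·B·DBB·ABD·CA·ABD·ABD·CA·ABD·ABD·DBB·ABD·CA·B·DBB·CA·ABD·ABD·DBB·ABD·CA·B·DBB·ABD·CA·ABD·ABD·CA·ABD·ABD·DBB·ABD·CA·B·DBB·CA·ABD·ABD·DBB·ABD·CA·B·DBB·B·DBB·DBB·ABD·CA·DBB·ABD·CA·CA·ABD·ABD·DBB·ABD·CA·B·DBB·ABD·CA·ABD·ABD·DBB·ABD·CA·B·DBB·DBB·ABD·CA·DBB·ABD·CA
    A ↦ DBB
    B ↦ ABD
    C ↦ B
    D ↦ CA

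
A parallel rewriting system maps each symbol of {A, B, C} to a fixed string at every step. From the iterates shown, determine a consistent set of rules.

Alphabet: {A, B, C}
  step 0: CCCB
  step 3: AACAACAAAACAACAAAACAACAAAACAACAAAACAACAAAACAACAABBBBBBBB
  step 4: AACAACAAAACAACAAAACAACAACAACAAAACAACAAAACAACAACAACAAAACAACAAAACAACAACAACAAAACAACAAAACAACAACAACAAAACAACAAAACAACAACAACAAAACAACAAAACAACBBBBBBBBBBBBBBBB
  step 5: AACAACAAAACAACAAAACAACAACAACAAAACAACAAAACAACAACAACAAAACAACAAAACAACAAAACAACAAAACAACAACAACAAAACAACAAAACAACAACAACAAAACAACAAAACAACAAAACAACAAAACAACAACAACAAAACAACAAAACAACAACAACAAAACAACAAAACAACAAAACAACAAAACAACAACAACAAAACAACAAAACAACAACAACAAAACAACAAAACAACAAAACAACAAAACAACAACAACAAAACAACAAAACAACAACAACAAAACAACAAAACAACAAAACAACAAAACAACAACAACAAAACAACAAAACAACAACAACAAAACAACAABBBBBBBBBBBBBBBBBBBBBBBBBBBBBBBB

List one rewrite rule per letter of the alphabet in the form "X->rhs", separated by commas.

  step 4 ⇒ step 5: AACAACAAAACAACAAAACAACAACAACAAAACAACAAAACAACAACAACAAAACAACAAAACAACAACAACAAAACAACAAAACAACAACAACAAAACAACAAAACAACAACAACAAAACAACAAAACAACBBBBBBBBBBBBBBBB ⇒ AAC·AAC·AA·AAC·AAC·AA·AAC·AAC·AAC·AAC·AA·AAC·AAC·AA·AAC·AAC·AAC·AAC·AA·AAC·AAC·AA·AAC·AAC·AA·AAC·AAC·AA·AAC·AAC·AAC·AAC·AA·AAC·AAC·AA·AAC·AAC·AAC·AAC·AA·AAC·AAC·AA·AAC·AAC·AA·AAC·AAC·AA·AAC·AAC·AAC·AAC·AA·AAC·AAC·AA·AAC·AAC·AAC·AAC·AA·AAC·AAC·AA·AAC·AAC·AA·AAC·AAC·AA·AAC·AAC·AAC·AAC·AA·AAC·AAC·AA·AAC·AAC·AAC·AAC·AA·AAC·AAC·AA·AAC·AAC·AA·AAC·AAC·AA·AAC·AAC·AAC·AAC·AA·AAC·AAC·AA·AAC·AAC·AAC·AAC·AA·AAC·AAC·AA·AAC·AAC·AA·AAC·AAC·AA·AAC·AAC·AAC·AAC·AA·AAC·AAC·AA·AAC·AAC·AAC·AAC·AA·AAC·AAC·AA·BB·BB·BB·BB·BB·BB·BB·BB·BB·BB·BB·BB·BB·BB·BB·BB
    A ↦ AAC
    B ↦ BB
    C ↦ AA

A->AAC, B->BB, C->AA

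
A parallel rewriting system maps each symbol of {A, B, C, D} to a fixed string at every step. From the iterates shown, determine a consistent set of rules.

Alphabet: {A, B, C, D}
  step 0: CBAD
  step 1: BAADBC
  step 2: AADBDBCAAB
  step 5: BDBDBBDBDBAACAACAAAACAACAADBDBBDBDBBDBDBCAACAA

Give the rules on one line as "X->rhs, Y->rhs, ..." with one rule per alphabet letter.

  step 1 ⇒ step 2: BAADBC ⇒ AA·DB·DB·C·AA·B
    A ↦ DB
    B ↦ AA
    C ↦ B
    D ↦ C

A->DB, B->AA, C->B, D->C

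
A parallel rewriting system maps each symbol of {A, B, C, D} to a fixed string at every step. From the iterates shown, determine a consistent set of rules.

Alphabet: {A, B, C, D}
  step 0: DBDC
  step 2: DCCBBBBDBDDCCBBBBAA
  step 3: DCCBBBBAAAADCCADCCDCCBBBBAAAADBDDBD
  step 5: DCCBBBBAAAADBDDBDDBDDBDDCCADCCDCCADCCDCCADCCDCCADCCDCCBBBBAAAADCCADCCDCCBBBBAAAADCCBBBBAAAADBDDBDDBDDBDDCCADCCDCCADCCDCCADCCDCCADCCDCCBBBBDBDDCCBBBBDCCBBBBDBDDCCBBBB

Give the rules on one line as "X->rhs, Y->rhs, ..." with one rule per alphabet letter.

  step 2 ⇒ step 3: DCCBBBBDBDDCCBBBBAA ⇒ DCC·BB·BB·A·A·A·A·DCC·A·DCC·DCC·BB·BB·A·A·A·A·DBD·DBD
    A ↦ DBD
    B ↦ A
    C ↦ BB
    D ↦ DCC

A->DBD, B->A, C->BB, D->DCC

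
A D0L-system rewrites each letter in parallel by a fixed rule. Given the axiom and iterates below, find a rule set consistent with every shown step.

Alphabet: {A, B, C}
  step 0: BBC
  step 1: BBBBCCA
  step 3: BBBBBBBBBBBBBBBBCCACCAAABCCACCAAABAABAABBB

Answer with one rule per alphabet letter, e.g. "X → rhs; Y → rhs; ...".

A->AAB, B->BB, C->CCA

  step 0 ⇒ step 1: BBC ⇒ BB·BB·CCA
    B ↦ BB
    C ↦ CCA
    A ↦ AAB  (constrained at step 1)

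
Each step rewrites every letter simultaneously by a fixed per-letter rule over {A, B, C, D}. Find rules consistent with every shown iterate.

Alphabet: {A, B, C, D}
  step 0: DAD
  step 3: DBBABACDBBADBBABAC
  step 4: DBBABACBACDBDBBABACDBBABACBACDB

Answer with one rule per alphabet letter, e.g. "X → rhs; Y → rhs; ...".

  step 3 ⇒ step 4: DBBABACDBBADBBABAC ⇒ DB·BA·BA·C·BA·C·DB·DB·BA·BA·C·DB·BA·BA·C·BA·C·DB
    A ↦ C
    B ↦ BA
    C ↦ DB
    D ↦ DB

A->C, B->BA, C->DB, D->DB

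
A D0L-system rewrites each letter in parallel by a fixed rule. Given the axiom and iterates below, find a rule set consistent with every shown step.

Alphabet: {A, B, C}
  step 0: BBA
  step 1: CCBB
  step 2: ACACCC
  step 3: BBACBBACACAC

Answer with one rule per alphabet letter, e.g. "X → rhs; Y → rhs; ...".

  step 2 ⇒ step 3: ACACCC ⇒ BB·AC·BB·AC·AC·AC
    A ↦ BB
    C ↦ AC
  step 0 ⇒ step 1: BBA ⇒ C·C·BB
    B ↦ C

A->BB, B->C, C->AC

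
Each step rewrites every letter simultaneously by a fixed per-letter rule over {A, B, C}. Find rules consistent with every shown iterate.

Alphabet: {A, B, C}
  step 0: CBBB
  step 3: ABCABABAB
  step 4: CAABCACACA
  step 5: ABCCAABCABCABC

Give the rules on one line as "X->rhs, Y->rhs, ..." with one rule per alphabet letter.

  step 4 ⇒ step 5: CAABCACACA ⇒ AB·C·C·A·AB·C·AB·C·AB·C
    A ↦ C
    B ↦ A
    C ↦ AB

A->C, B->A, C->AB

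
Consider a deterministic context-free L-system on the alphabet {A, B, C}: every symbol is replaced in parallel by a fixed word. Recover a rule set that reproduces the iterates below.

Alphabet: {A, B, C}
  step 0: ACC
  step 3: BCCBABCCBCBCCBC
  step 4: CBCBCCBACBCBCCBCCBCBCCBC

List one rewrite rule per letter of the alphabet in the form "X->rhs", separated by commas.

A->BA, B->C, C->BC

  step 3 ⇒ step 4: BCCBABCCBCBCCBC ⇒ C·BC·BC·C·BA·C·BC·BC·C·BC·C·BC·BC·C·BC
    A ↦ BA
    B ↦ C
    C ↦ BC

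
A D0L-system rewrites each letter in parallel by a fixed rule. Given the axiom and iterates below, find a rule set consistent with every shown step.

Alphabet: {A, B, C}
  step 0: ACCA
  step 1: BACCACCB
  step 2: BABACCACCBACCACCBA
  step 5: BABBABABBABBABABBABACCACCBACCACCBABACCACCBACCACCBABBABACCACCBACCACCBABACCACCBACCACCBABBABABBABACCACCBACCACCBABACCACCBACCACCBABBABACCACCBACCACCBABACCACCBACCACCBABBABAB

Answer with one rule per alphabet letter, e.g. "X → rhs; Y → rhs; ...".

A->B, B->BA, C->ACC

  step 1 ⇒ step 2: BACCACCB ⇒ BA·B·ACC·ACC·B·ACC·ACC·BA
    A ↦ B
    B ↦ BA
    C ↦ ACC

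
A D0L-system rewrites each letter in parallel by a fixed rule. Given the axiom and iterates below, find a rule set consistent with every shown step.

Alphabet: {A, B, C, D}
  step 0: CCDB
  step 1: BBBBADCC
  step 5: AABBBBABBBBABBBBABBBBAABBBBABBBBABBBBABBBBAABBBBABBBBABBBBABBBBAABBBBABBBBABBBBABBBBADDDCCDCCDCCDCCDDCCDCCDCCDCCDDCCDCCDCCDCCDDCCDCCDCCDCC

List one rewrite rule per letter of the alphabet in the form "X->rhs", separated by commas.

  step 0 ⇒ step 1: CCDB ⇒ BB·BB·A·DCC
    B ↦ DCC
    C ↦ BB
    D ↦ A
    A ↦ D  (constrained at step 1)

A->D, B->DCC, C->BB, D->A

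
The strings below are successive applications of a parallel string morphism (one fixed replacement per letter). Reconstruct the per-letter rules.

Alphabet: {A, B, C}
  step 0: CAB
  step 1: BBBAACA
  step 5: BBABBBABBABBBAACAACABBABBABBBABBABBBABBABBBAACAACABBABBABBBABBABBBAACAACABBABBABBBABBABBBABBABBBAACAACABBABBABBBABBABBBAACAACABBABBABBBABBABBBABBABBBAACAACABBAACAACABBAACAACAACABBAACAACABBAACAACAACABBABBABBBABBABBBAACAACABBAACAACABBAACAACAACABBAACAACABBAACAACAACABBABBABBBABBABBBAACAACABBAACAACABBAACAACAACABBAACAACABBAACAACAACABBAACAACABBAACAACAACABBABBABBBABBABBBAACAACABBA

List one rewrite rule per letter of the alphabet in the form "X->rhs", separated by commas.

  step 0 ⇒ step 1: CAB ⇒ B·BBA·ACA
    A ↦ BBA
    B ↦ ACA
    C ↦ B

A->BBA, B->ACA, C->B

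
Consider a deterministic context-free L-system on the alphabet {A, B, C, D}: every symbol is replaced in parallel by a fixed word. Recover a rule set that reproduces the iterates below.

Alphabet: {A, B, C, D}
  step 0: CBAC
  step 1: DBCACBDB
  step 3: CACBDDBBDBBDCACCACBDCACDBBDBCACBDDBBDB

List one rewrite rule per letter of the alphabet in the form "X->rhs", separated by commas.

  step 0 ⇒ step 1: CBAC ⇒ DB·CAC·B·DB
    A ↦ B
    B ↦ CAC
    C ↦ DB
    D ↦ BD  (constrained at step 1)

A->B, B->CAC, C->DB, D->BD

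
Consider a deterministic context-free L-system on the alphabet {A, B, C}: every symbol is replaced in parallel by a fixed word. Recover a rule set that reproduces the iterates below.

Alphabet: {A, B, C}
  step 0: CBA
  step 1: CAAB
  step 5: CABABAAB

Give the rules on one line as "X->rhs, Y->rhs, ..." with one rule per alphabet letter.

A->B, B->A, C->CA

  step 0 ⇒ step 1: CBA ⇒ CA·A·B
    A ↦ B
    B ↦ A
    C ↦ CA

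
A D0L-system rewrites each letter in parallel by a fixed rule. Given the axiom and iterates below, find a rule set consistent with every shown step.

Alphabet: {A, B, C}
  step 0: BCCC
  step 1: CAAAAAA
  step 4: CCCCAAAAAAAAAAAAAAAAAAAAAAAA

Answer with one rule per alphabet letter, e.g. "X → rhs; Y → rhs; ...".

  step 0 ⇒ step 1: BCCC ⇒ C·AA·AA·AA
    B ↦ C
    C ↦ AA
    A ↦ BB  (constrained at step 1)

A->BB, B->C, C->AA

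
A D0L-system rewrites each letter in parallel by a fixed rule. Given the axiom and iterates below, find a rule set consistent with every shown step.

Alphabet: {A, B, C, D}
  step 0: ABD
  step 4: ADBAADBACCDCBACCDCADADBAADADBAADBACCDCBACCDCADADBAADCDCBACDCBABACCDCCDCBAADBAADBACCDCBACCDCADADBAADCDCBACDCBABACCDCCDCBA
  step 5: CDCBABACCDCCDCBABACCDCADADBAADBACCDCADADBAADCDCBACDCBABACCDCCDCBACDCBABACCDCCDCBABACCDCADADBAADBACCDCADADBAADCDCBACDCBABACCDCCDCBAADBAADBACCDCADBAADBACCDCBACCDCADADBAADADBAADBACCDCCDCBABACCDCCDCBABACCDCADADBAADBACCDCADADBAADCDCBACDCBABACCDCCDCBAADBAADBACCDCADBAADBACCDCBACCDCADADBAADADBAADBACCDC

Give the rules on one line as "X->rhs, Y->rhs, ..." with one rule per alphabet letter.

A->CDC, B->BAC, C->AD, D->BA

  step 4 ⇒ step 5: ADBAADBACCDCBACCDCADADBAADADBAADBACCDCBACCDCADADBAADCDCBACDCBABACCDCCDCBAADBAADBACCDCBACCDCADADBAADCDCBACDCBABACCDCCDCBA ⇒ CDC·BA·BAC·CDC·CDC·BA·BAC·CDC·AD·AD·BA·AD·BAC·CDC·AD·AD·BA·AD·CDC·BA·CDC·BA·BAC·CDC·CDC·BA·CDC·BA·BAC·CDC·CDC·BA·BAC·CDC·AD·AD·BA·AD·BAC·CDC·AD·AD·BA·AD·CDC·BA·CDC·BA·BAC·CDC·CDC·BA·AD·BA·AD·BAC·CDC·AD·BA·AD·BAC·CDC·BAC·CDC·AD·AD·BA·AD·AD·BA·AD·BAC·CDC·CDC·BA·BAC·CDC·CDC·BA·BAC·CDC·AD·AD·BA·AD·BAC·CDC·AD·AD·BA·AD·CDC·BA·CDC·BA·BAC·CDC·CDC·BA·AD·BA·AD·BAC·CDC·AD·BA·AD·BAC·CDC·BAC·CDC·AD·AD·BA·AD·AD·BA·AD·BAC·CDC
    A ↦ CDC
    B ↦ BAC
    C ↦ AD
    D ↦ BA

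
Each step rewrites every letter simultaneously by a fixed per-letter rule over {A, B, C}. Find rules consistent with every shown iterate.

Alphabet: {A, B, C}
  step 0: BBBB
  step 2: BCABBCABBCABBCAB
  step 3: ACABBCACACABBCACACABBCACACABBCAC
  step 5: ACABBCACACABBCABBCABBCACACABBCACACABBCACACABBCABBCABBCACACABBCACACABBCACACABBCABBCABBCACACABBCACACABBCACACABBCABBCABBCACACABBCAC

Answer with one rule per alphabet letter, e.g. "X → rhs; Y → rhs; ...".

  step 2 ⇒ step 3: BCABBCABBCABBCAB ⇒ AC·AB·BC·AC·AC·AB·BC·AC·AC·AB·BC·AC·AC·AB·BC·AC
    A ↦ BC
    B ↦ AC
    C ↦ AB

A->BC, B->AC, C->AB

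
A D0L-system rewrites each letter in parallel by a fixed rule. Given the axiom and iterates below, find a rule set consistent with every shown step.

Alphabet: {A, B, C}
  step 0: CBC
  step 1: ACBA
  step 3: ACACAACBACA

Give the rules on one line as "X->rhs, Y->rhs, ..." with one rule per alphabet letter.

  step 0 ⇒ step 1: CBC ⇒ A·CB·A
    B ↦ CB
    C ↦ A
    A ↦ CA  (constrained at step 1)

A->CA, B->CB, C->A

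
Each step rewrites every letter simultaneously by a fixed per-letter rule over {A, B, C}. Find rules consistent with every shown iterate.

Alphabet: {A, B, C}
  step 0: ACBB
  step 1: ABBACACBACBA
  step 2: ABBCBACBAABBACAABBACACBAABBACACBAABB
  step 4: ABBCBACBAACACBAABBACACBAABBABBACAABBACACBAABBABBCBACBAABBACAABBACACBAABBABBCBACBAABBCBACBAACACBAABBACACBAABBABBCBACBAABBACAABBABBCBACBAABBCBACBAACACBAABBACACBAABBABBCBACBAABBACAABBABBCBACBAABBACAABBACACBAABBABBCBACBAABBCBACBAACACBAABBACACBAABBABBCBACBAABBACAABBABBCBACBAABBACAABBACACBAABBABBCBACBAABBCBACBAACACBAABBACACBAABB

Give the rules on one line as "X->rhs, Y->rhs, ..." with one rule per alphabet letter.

  step 1 ⇒ step 2: ABBACACBACBA ⇒ ABB·CBA·CBA·ABB·ACA·ABB·ACA·CBA·ABB·ACA·CBA·ABB
    A ↦ ABB
    B ↦ CBA
    C ↦ ACA

A->ABB, B->CBA, C->ACA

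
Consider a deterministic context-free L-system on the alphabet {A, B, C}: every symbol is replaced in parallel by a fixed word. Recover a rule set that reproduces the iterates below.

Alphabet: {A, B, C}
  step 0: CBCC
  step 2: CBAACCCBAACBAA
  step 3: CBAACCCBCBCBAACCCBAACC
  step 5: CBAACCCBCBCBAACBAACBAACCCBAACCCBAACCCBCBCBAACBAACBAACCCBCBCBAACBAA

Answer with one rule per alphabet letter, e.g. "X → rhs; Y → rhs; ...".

A->C, B->AA, C->CB

  step 2 ⇒ step 3: CBAACCCBAACBAA ⇒ CB·AA·C·C·CB·CB·CB·AA·C·C·CB·AA·C·C
    A ↦ C
    B ↦ AA
    C ↦ CB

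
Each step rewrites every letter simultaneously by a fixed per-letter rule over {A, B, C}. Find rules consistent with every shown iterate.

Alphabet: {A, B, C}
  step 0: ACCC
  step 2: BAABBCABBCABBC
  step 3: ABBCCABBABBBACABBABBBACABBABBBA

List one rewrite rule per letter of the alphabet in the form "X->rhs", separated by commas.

  step 2 ⇒ step 3: BAABBCABBCABBC ⇒ ABB·C·C·ABB·ABB·BA·C·ABB·ABB·BA·C·ABB·ABB·BA
    A ↦ C
    B ↦ ABB
    C ↦ BA

A->C, B->ABB, C->BA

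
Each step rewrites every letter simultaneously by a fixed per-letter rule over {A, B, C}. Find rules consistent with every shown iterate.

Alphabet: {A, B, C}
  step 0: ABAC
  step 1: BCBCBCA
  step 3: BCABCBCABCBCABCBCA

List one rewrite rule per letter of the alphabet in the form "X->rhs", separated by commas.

A->BC, B->BC, C->A

  step 0 ⇒ step 1: ABAC ⇒ BC·BC·BC·A
    A ↦ BC
    B ↦ BC
    C ↦ A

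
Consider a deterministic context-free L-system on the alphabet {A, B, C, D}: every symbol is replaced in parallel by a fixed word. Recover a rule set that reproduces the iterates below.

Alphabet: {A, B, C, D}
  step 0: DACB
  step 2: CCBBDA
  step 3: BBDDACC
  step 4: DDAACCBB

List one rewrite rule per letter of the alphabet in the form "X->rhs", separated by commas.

A->CC, B->D, C->B, D->A

  step 3 ⇒ step 4: BBDDACC ⇒ D·D·A·A·CC·B·B
    A ↦ CC
    B ↦ D
    C ↦ B
    D ↦ A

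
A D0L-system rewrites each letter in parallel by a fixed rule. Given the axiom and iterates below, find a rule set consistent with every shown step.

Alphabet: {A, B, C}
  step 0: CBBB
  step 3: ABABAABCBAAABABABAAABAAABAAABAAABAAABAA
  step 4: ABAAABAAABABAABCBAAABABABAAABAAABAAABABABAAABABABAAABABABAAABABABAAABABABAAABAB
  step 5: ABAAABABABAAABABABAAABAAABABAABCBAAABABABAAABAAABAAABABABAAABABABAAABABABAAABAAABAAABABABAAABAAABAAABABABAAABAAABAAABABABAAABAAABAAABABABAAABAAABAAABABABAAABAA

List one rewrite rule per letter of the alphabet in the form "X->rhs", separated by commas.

A->AB, B->AA, C->BCB

  step 4 ⇒ step 5: ABAAABAAABABAABCBAAABABABAAABAAABAAABABABAAABABABAAABABABAAABABABAAABABABAAABAB ⇒ AB·AA·AB·AB·AB·AA·AB·AB·AB·AA·AB·AA·AB·AB·AA·BCB·AA·AB·AB·AB·AA·AB·AA·AB·AA·AB·AB·AB·AA·AB·AB·AB·AA·AB·AB·AB·AA·AB·AA·AB·AA·AB·AB·AB·AA·AB·AA·AB·AA·AB·AB·AB·AA·AB·AA·AB·AA·AB·AB·AB·AA·AB·AA·AB·AA·AB·AB·AB·AA·AB·AA·AB·AA·AB·AB·AB·AA·AB·AA
    A ↦ AB
    B ↦ AA
    C ↦ BCB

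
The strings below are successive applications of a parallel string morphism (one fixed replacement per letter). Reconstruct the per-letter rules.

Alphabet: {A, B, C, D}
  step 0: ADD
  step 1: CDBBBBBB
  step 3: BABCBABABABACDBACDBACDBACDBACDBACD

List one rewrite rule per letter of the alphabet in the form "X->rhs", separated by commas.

A->CD, B->BA, C->BC, D->BBB

  step 0 ⇒ step 1: ADD ⇒ CD·BBB·BBB
    A ↦ CD
    D ↦ BBB
    B ↦ BA  (constrained at step 1)
    C ↦ BC  (constrained at step 1)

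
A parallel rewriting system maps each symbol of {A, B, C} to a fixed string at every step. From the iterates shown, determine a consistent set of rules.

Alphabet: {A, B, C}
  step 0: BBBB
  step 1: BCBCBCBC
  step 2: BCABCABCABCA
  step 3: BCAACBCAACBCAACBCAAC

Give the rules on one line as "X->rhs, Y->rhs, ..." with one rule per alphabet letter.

A->AC, B->BC, C->A

  step 2 ⇒ step 3: BCABCABCABCA ⇒ BC·A·AC·BC·A·AC·BC·A·AC·BC·A·AC
    A ↦ AC
    B ↦ BC
    C ↦ A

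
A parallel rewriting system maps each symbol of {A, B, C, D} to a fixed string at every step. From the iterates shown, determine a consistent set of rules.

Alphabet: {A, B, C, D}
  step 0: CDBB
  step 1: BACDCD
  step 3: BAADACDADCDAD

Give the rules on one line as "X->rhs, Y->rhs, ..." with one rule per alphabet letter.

A->AD, B->CD, C->B, D->A

  step 0 ⇒ step 1: CDBB ⇒ B·A·CD·CD
    B ↦ CD
    C ↦ B
    D ↦ A
    A ↦ AD  (constrained at step 1)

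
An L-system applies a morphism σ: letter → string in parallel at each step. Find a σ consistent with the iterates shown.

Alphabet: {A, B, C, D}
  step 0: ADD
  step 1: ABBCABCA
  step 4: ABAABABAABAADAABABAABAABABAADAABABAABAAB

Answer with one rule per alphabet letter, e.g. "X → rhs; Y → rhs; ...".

A->AB, B->A, C->DA, D->BCA

  step 0 ⇒ step 1: ADD ⇒ AB·BCA·BCA
    A ↦ AB
    D ↦ BCA
    B ↦ A  (constrained at step 1)
    C ↦ DA  (constrained at step 1)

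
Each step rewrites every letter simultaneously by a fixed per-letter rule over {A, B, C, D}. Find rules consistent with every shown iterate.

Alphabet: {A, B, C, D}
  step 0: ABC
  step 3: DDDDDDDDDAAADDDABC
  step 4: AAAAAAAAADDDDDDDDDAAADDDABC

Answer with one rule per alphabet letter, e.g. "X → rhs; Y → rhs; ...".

  step 3 ⇒ step 4: DDDDDDDDDAAADDDABC ⇒ A·A·A·A·A·A·A·A·A·DDD·DDD·DDD·A·A·A·DDD·A·BC
    A ↦ DDD
    B ↦ A
    C ↦ BC
    D ↦ A

A->DDD, B->A, C->BC, D->A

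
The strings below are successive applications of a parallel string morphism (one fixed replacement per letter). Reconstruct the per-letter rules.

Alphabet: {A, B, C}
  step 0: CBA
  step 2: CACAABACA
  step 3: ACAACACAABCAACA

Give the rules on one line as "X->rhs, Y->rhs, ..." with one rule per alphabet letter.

A->CA, B->AB, C->A

  step 2 ⇒ step 3: CACAABACA ⇒ A·CA·A·CA·CA·AB·CA·A·CA
    A ↦ CA
    B ↦ AB
    C ↦ A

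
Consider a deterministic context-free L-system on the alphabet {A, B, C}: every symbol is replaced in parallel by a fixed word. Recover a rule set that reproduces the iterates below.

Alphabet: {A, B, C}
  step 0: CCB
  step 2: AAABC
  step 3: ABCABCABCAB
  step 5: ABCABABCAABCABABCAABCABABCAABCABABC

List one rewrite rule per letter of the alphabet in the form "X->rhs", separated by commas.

A->ABC, B->A, C->B

  step 2 ⇒ step 3: AAABC ⇒ ABC·ABC·ABC·A·B
    A ↦ ABC
    B ↦ A
    C ↦ B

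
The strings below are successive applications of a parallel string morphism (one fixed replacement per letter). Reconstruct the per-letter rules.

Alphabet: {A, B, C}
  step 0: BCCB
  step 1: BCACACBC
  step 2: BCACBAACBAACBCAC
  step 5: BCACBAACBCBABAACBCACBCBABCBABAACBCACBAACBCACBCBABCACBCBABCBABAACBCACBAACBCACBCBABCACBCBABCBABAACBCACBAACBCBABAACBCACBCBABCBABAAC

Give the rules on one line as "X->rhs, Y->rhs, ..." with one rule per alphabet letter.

  step 1 ⇒ step 2: BCACACBC ⇒ BC·AC·BA·AC·BA·AC·BC·AC
    A ↦ BA
    B ↦ BC
    C ↦ AC

A->BA, B->BC, C->AC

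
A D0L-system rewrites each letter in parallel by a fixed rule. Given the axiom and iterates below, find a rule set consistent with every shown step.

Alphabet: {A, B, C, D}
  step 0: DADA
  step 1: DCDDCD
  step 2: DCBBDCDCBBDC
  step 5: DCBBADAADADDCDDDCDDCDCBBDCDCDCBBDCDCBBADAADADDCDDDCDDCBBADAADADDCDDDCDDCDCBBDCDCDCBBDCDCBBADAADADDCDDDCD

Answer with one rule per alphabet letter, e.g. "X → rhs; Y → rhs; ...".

  step 1 ⇒ step 2: DCDDCD ⇒ DC·BB·DC·DC·BB·DC
    C ↦ BB
    D ↦ DC
  step 0 ⇒ step 1: DADA ⇒ DC·D·DC·D
    A ↦ D
    B ↦ ADA  (constrained at step 2)

A->D, B->ADA, C->BB, D->DC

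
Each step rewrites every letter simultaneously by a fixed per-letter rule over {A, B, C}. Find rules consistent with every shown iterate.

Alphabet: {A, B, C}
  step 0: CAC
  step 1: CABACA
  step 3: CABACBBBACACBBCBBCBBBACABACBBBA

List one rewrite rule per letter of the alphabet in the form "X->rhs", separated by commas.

  step 0 ⇒ step 1: CAC ⇒ CA·BA·CA
    A ↦ BA
    C ↦ CA
    B ↦ CBB  (constrained at step 1)

A->BA, B->CBB, C->CA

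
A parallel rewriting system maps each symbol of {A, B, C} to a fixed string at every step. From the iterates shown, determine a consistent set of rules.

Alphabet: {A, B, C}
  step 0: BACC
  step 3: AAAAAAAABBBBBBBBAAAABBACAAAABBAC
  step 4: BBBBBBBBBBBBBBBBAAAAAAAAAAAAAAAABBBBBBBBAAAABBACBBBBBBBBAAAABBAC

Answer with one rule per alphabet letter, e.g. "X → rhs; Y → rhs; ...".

  step 3 ⇒ step 4: AAAAAAAABBBBBBBBAAAABBACAAAABBAC ⇒ BB·BB·BB·BB·BB·BB·BB·BB·AA·AA·AA·AA·AA·AA·AA·AA·BB·BB·BB·BB·AA·AA·BB·AC·BB·BB·BB·BB·AA·AA·BB·AC
    A ↦ BB
    B ↦ AA
    C ↦ AC

A->BB, B->AA, C->AC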